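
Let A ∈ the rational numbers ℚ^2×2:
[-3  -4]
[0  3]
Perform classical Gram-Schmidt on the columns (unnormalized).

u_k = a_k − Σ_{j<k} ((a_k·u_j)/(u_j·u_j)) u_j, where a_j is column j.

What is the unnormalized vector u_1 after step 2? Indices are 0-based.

u_1 = (0, 3)

Step 1: u_0 = a_0 = (-3, 0).
Step 2: u_1 = a_1 − (4/3)·u_0 = (0, 3).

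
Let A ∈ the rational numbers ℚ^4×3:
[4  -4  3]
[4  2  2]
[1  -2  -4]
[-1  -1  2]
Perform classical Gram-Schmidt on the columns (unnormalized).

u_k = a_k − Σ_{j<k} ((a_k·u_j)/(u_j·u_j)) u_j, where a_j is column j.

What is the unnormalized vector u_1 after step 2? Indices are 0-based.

u_1 = (-50/17, 52/17, -59/34, -43/34)

Step 1: u_0 = a_0 = (4, 4, 1, -1).
Step 2: u_1 = a_1 − (-9/34)·u_0 = (-50/17, 52/17, -59/34, -43/34).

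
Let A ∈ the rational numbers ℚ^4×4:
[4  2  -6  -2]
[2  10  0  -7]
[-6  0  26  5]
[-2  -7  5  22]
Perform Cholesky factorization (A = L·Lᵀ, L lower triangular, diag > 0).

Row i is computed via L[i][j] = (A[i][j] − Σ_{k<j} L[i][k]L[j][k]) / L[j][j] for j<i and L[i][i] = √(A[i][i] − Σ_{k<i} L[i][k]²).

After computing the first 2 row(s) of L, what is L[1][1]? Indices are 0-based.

L[1][1] = 3

Step 1: L[0][0] = √(4) = 2.
  L[1][0] = (2) / L[0][0] = 1.
Step 2: L[1][1] = √(9) = 3.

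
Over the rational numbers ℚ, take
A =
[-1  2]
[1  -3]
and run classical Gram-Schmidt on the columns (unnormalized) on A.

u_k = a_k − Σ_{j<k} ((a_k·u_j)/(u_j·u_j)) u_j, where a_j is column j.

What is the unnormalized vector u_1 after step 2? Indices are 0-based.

u_1 = (-1/2, -1/2)

Step 1: u_0 = a_0 = (-1, 1).
Step 2: u_1 = a_1 − (-5/2)·u_0 = (-1/2, -1/2).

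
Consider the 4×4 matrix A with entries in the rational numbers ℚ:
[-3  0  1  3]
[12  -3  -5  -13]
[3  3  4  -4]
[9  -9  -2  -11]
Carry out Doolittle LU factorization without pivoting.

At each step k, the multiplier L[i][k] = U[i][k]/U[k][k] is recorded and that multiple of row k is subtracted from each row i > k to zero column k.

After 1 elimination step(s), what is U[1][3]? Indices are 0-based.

k=0: U[0][0]=-3
  eliminate (1,0): mult=-4, new row 1: (0, -3, -1, -1); set L[1][0]=-4
  eliminate (2,0): mult=-1, new row 2: (0, 3, 5, -1); set L[2][0]=-1
  eliminate (3,0): mult=-3, new row 3: (0, -9, 1, -2); set L[3][0]=-3

U[1][3] = -1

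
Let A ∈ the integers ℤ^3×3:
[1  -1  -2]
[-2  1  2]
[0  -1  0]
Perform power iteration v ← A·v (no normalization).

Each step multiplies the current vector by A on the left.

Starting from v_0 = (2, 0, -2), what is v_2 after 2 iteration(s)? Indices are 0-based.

v_0 = (2, 0, -2).
v_1 = A·v_0 = (6, -8, 0).
v_2 = A·v_1 = (14, -20, 8).

v_2 = (14, -20, 8)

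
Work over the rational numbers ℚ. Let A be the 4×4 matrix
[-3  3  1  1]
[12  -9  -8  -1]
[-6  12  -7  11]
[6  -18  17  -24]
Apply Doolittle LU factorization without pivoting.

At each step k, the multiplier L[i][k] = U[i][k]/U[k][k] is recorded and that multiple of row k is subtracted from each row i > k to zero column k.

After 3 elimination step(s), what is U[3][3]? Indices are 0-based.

U[3][3] = -1

k=0: U[0][0]=-3
  eliminate (1,0): mult=-4, new row 1: (0, 3, -4, 3); set L[1][0]=-4
  eliminate (2,0): mult=2, new row 2: (0, 6, -9, 9); set L[2][0]=2
  eliminate (3,0): mult=-2, new row 3: (0, -12, 19, -22); set L[3][0]=-2
k=1: U[1][1]=3
  eliminate (2,1): mult=2, new row 2: (0, 0, -1, 3); set L[2][1]=2
  eliminate (3,1): mult=-4, new row 3: (0, 0, 3, -10); set L[3][1]=-4
k=2: U[2][2]=-1
  eliminate (3,2): mult=-3, new row 3: (0, 0, 0, -1); set L[3][2]=-3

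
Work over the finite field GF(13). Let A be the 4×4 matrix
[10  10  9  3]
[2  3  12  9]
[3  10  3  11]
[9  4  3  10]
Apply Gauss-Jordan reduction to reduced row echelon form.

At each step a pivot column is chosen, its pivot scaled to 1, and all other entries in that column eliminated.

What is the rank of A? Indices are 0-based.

pivot(0,0)=10: scale R0 → (1, 1, 10, 12)
  clear (1,0): R1 −= (2)R0 → (0, 1, 5, 11)
  clear (2,0): R2 −= (3)R0 → (0, 7, 12, 1)
  clear (3,0): R3 −= (9)R0 → (0, 8, 4, 6)
pivot(1,1)=1: scale R1 → (0, 1, 5, 11)
  clear (0,1): R0 −= (1)R1 → (1, 0, 5, 1)
  clear (2,1): R2 −= (7)R1 → (0, 0, 3, 2)
  clear (3,1): R3 −= (8)R1 → (0, 0, 3, 9)
pivot(2,2)=3: scale R2 → (0, 0, 1, 5)
  clear (0,2): R0 −= (5)R2 → (1, 0, 0, 2)
  clear (1,2): R1 −= (5)R2 → (0, 1, 0, 12)
  clear (3,2): R3 −= (3)R2 → (0, 0, 0, 7)
pivot(3,3)=7: scale R3 → (0, 0, 0, 1)
  clear (0,3): R0 −= (2)R3 → (1, 0, 0, 0)
  clear (1,3): R1 −= (12)R3 → (0, 1, 0, 0)
  clear (2,3): R2 −= (5)R3 → (0, 0, 1, 0)

rank = 4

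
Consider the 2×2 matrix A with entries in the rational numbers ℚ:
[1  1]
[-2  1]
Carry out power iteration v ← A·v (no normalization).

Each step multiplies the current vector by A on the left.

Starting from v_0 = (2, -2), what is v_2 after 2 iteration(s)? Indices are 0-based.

v_2 = (-6, -6)

v_0 = (2, -2).
v_1 = A·v_0 = (0, -6).
v_2 = A·v_1 = (-6, -6).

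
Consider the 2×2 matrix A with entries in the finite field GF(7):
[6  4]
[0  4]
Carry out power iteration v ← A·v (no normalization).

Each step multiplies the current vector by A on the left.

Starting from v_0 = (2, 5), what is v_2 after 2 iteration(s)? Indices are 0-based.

v_0 = (2, 5).
v_1 = A·v_0 = (4, 6).
v_2 = A·v_1 = (6, 3).

v_2 = (6, 3)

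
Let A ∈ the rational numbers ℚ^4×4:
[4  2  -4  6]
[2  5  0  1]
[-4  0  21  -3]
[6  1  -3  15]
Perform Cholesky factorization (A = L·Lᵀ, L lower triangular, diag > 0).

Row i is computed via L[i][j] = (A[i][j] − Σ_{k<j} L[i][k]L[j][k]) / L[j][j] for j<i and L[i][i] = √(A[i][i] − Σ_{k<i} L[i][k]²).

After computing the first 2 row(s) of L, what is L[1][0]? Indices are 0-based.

L[1][0] = 1

Step 1: L[0][0] = √(4) = 2.
  L[1][0] = (2) / L[0][0] = 1.
Step 2: L[1][1] = √(4) = 2.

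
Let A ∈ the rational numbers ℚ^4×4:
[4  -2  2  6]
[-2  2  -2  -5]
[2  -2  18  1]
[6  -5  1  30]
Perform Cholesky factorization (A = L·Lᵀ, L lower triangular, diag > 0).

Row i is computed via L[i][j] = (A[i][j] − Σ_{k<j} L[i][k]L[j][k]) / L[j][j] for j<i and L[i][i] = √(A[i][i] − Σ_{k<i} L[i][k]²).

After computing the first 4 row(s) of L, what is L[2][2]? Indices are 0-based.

L[2][2] = 4

Step 1: L[0][0] = √(4) = 2.
  L[1][0] = (-2) / L[0][0] = -1.
Step 2: L[1][1] = √(1) = 1.
  L[2][0] = (2) / L[0][0] = 1.
  L[2][1] = (-1) / L[1][1] = -1.
Step 3: L[2][2] = √(16) = 4.
  L[3][0] = (6) / L[0][0] = 3.
  L[3][1] = (-2) / L[1][1] = -2.
  L[3][2] = (-4) / L[2][2] = -1.
Step 4: L[3][3] = √(16) = 4.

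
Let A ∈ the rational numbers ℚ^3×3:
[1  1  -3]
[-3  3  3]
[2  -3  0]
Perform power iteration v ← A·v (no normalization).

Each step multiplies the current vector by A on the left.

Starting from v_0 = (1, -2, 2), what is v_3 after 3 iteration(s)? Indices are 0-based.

v_3 = (17, 195, -176)

v_0 = (1, -2, 2).
v_1 = A·v_0 = (-7, -3, 8).
v_2 = A·v_1 = (-34, 36, -5).
v_3 = A·v_2 = (17, 195, -176).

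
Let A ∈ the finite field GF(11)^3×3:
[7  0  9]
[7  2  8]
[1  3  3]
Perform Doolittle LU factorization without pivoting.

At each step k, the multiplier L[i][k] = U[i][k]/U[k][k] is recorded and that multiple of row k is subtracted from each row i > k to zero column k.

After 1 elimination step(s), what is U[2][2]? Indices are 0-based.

U[2][2] = 8

k=0: U[0][0]=7
  eliminate (1,0): mult=1, new row 1: (0, 2, 10); set L[1][0]=1
  eliminate (2,0): mult=8, new row 2: (0, 3, 8); set L[2][0]=8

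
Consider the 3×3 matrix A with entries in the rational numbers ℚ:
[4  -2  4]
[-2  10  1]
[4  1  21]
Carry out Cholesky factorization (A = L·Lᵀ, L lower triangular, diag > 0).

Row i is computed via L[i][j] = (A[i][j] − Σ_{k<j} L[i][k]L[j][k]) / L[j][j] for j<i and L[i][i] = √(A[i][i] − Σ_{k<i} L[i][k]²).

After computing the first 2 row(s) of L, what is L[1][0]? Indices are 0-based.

Step 1: L[0][0] = √(4) = 2.
  L[1][0] = (-2) / L[0][0] = -1.
Step 2: L[1][1] = √(9) = 3.

L[1][0] = -1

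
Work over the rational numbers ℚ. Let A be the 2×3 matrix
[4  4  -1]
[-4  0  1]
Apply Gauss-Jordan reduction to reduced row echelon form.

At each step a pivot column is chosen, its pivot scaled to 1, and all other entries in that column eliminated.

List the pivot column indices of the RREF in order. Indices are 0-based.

pivot(0,0)=4: scale R0 → (1, 1, -1/4)
  clear (1,0): R1 −= (-4)R0 → (0, 4, 0)
pivot(1,1)=4: scale R1 → (0, 1, 0)
  clear (0,1): R0 −= (1)R1 → (1, 0, -1/4)

pivot columns: 0, 1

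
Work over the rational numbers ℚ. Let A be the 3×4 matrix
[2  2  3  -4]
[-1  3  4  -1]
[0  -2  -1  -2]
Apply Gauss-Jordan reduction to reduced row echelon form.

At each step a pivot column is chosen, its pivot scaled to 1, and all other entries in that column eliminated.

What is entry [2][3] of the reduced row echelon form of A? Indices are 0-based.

M[2][3] = -2

[1] R0 /= 2  ⇒  (1, 1, 3/2, -2)
     R1 -= -1·R0  ⇒  (0, 4, 11/2, -3)
[2] R1 /= 4  ⇒  (0, 1, 11/8, -3/4)
     R0 -= 1·R1  ⇒  (1, 0, 1/8, -5/4)
     R2 -= -2·R1  ⇒  (0, 0, 7/4, -7/2)
[3] R2 /= 7/4  ⇒  (0, 0, 1, -2)
     R0 -= 1/8·R2  ⇒  (1, 0, 0, -1)
     R1 -= 11/8·R2  ⇒  (0, 1, 0, 2)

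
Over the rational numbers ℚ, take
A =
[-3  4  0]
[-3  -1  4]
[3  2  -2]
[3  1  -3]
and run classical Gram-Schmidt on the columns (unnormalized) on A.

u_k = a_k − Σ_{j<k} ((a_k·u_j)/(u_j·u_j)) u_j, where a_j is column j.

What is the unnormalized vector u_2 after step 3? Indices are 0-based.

u_2 = (-1/4, 5/4, 5/4, -1/4)

Step 1: u_0 = a_0 = (-3, -3, 3, 3).
Step 2: u_1 = a_1 − (0)·u_0 = (4, -1, 2, 1).
Step 3: u_2 = a_2 − (-3/4)·u_0 − (-1/2)·u_1 = (-1/4, 5/4, 5/4, -1/4).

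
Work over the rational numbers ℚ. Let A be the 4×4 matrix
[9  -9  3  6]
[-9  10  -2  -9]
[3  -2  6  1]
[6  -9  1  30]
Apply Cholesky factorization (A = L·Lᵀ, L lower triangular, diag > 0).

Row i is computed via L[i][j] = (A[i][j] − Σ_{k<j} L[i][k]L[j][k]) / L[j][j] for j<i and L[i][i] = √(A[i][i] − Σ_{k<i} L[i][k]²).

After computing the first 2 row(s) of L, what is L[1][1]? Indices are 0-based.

L[1][1] = 1

Step 1: L[0][0] = √(9) = 3.
  L[1][0] = (-9) / L[0][0] = -3.
Step 2: L[1][1] = √(1) = 1.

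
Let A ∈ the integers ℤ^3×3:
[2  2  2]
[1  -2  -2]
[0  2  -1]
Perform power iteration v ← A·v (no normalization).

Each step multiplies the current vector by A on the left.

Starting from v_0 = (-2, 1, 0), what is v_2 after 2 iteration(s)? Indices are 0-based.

v_0 = (-2, 1, 0).
v_1 = A·v_0 = (-2, -4, 2).
v_2 = A·v_1 = (-8, 2, -10).

v_2 = (-8, 2, -10)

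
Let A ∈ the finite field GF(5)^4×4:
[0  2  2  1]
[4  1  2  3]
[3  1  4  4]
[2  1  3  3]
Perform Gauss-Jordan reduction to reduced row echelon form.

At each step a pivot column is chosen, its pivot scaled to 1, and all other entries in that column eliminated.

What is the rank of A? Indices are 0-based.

rank = 4

step 1: exchange rows 0,1
step 1: normalize row 0 (÷4) = (1, 4, 3, 2)
  row 2: subtract 3×row0 = (0, 4, 0, 3)
  row 3: subtract 2×row0 = (0, 3, 2, 4)
step 2: normalize row 1 (÷2) = (0, 1, 1, 3)
  row 0: subtract 4×row1 = (1, 0, 4, 0)
  row 2: subtract 4×row1 = (0, 0, 1, 1)
  row 3: subtract 3×row1 = (0, 0, 4, 0)
step 3: normalize row 2 (÷1) = (0, 0, 1, 1)
  row 0: subtract 4×row2 = (1, 0, 0, 1)
  row 1: subtract 1×row2 = (0, 1, 0, 2)
  row 3: subtract 4×row2 = (0, 0, 0, 1)
step 4: normalize row 3 (÷1) = (0, 0, 0, 1)
  row 0: subtract 1×row3 = (1, 0, 0, 0)
  row 1: subtract 2×row3 = (0, 1, 0, 0)
  row 2: subtract 1×row3 = (0, 0, 1, 0)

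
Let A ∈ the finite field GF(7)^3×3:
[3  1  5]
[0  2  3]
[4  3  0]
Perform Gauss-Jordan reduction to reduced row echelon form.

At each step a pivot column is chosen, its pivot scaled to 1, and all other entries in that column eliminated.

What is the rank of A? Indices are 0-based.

[1] R0 /= 3  ⇒  (1, 5, 4)
     R2 -= 4·R0  ⇒  (0, 4, 5)
[2] R1 /= 2  ⇒  (0, 1, 5)
     R0 -= 5·R1  ⇒  (1, 0, 0)
     R2 -= 4·R1  ⇒  (0, 0, 6)
[3] R2 /= 6  ⇒  (0, 0, 1)
     R1 -= 5·R2  ⇒  (0, 1, 0)

rank = 3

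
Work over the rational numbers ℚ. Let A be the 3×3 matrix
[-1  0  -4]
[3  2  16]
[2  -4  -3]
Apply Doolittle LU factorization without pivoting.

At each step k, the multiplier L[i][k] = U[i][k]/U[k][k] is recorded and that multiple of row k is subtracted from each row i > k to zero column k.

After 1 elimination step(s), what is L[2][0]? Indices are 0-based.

L[2][0] = -2

Step 1: pivot at (0,0) is -1.
  row1 ← row1 − (-3)·row0  ⇒  L[1][0]=-3, U row1=(0, 2, 4)
  row2 ← row2 − (-2)·row0  ⇒  L[2][0]=-2, U row2=(0, -4, -11)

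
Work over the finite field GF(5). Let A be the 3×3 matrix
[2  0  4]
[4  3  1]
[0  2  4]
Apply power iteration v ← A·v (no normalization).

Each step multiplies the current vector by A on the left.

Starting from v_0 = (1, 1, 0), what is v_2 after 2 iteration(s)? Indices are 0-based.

v_2 = (2, 1, 2)

v_0 = (1, 1, 0).
v_1 = A·v_0 = (2, 2, 2).
v_2 = A·v_1 = (2, 1, 2).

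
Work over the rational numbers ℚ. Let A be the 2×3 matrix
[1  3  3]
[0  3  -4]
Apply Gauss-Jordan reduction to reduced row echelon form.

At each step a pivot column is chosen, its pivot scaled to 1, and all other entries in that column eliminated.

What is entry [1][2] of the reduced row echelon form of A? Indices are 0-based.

M[1][2] = -4/3

step 1: normalize row 0 (÷1) = (1, 3, 3)
step 2: normalize row 1 (÷3) = (0, 1, -4/3)
  row 0: subtract 3×row1 = (1, 0, 7)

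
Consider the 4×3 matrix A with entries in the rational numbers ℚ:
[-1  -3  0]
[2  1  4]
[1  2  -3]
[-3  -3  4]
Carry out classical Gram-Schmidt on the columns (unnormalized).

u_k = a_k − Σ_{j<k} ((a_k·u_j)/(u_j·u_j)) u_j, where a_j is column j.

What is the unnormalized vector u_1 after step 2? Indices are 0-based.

u_1 = (-29/15, -17/15, 14/15, 1/5)

Step 1: u_0 = a_0 = (-1, 2, 1, -3).
Step 2: u_1 = a_1 − (16/15)·u_0 = (-29/15, -17/15, 14/15, 1/5).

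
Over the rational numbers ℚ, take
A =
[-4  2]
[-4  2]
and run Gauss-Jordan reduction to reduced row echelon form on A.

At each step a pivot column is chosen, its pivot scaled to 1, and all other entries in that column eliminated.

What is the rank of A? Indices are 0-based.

rank = 1

[1] R0 /= -4  ⇒  (1, -1/2)
     R1 -= -4·R0  ⇒  (0, 0)
column 1 empty below row 1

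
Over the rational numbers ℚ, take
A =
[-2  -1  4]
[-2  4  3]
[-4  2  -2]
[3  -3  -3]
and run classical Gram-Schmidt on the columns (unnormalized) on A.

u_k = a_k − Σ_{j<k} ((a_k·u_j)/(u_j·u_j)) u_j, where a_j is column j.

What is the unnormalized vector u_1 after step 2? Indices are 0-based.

u_1 = (-79/33, 86/33, -26/33, -10/11)

Step 1: u_0 = a_0 = (-2, -2, -4, 3).
Step 2: u_1 = a_1 − (-23/33)·u_0 = (-79/33, 86/33, -26/33, -10/11).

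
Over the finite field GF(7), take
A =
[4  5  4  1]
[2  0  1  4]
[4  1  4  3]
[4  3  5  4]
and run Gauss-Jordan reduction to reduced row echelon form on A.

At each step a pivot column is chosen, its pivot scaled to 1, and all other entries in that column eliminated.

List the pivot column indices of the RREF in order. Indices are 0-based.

step 1: normalize row 0 (÷4) = (1, 3, 1, 2)
  row 1: subtract 2×row0 = (0, 1, 6, 0)
  row 2: subtract 4×row0 = (0, 3, 0, 2)
  row 3: subtract 4×row0 = (0, 5, 1, 3)
step 2: normalize row 1 (÷1) = (0, 1, 6, 0)
  row 0: subtract 3×row1 = (1, 0, 4, 2)
  row 2: subtract 3×row1 = (0, 0, 3, 2)
  row 3: subtract 5×row1 = (0, 0, 6, 3)
step 3: normalize row 2 (÷3) = (0, 0, 1, 3)
  row 0: subtract 4×row2 = (1, 0, 0, 4)
  row 1: subtract 6×row2 = (0, 1, 0, 3)
  row 3: subtract 6×row2 = (0, 0, 0, 6)
step 4: normalize row 3 (÷6) = (0, 0, 0, 1)
  row 0: subtract 4×row3 = (1, 0, 0, 0)
  row 1: subtract 3×row3 = (0, 1, 0, 0)
  row 2: subtract 3×row3 = (0, 0, 1, 0)

pivot columns: 0, 1, 2, 3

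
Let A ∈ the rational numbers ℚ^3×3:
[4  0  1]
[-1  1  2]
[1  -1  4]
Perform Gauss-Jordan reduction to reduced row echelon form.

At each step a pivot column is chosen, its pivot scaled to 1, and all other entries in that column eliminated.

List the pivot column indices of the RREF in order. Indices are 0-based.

pivot(0,0)=4: scale R0 → (1, 0, 1/4)
  clear (1,0): R1 −= (-1)R0 → (0, 1, 9/4)
  clear (2,0): R2 −= (1)R0 → (0, -1, 15/4)
pivot(1,1)=1: scale R1 → (0, 1, 9/4)
  clear (2,1): R2 −= (-1)R1 → (0, 0, 6)
pivot(2,2)=6: scale R2 → (0, 0, 1)
  clear (0,2): R0 −= (1/4)R2 → (1, 0, 0)
  clear (1,2): R1 −= (9/4)R2 → (0, 1, 0)

pivot columns: 0, 1, 2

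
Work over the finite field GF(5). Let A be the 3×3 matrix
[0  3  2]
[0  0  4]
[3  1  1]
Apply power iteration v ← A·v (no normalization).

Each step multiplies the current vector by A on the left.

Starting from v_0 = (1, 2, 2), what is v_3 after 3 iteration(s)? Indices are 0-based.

v_0 = (1, 2, 2).
v_1 = A·v_0 = (0, 3, 2).
v_2 = A·v_1 = (3, 3, 0).
v_3 = A·v_2 = (4, 0, 2).

v_3 = (4, 0, 2)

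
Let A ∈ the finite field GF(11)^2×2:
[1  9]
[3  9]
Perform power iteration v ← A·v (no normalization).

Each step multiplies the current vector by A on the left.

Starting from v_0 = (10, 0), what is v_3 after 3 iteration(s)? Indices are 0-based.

v_0 = (10, 0).
v_1 = A·v_0 = (10, 8).
v_2 = A·v_1 = (5, 3).
v_3 = A·v_2 = (10, 9).

v_3 = (10, 9)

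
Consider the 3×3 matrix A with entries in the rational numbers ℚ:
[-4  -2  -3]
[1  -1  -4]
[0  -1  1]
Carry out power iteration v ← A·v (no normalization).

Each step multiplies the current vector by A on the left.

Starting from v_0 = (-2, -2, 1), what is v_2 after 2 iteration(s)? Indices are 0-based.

v_2 = (-37, 1, 7)

v_0 = (-2, -2, 1).
v_1 = A·v_0 = (9, -4, 3).
v_2 = A·v_1 = (-37, 1, 7).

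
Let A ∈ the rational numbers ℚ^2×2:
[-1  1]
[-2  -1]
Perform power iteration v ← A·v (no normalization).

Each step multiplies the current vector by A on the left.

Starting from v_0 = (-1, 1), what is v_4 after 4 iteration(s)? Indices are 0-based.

v_4 = (11, 1)

v_0 = (-1, 1).
v_1 = A·v_0 = (2, 1).
v_2 = A·v_1 = (-1, -5).
v_3 = A·v_2 = (-4, 7).
v_4 = A·v_3 = (11, 1).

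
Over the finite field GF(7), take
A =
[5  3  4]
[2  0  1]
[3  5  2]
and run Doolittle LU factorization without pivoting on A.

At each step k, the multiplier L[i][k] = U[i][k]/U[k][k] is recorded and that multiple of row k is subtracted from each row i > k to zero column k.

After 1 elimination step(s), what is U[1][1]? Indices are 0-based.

U[1][1] = 3

k=0: U[0][0]=5
  eliminate (1,0): mult=6, new row 1: (0, 3, 5); set L[1][0]=6
  eliminate (2,0): mult=2, new row 2: (0, 6, 1); set L[2][0]=2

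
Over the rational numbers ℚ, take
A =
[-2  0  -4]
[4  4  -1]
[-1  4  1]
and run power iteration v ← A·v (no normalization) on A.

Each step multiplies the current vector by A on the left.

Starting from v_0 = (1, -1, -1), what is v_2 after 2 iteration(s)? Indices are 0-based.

v_0 = (1, -1, -1).
v_1 = A·v_0 = (2, 1, -6).
v_2 = A·v_1 = (20, 18, -4).

v_2 = (20, 18, -4)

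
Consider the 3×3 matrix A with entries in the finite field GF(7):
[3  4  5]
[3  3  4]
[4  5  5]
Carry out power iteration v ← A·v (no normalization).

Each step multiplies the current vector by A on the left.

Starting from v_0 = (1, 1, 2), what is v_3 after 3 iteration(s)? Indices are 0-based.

v_0 = (1, 1, 2).
v_1 = A·v_0 = (3, 0, 5).
v_2 = A·v_1 = (6, 1, 2).
v_3 = A·v_2 = (4, 1, 4).

v_3 = (4, 1, 4)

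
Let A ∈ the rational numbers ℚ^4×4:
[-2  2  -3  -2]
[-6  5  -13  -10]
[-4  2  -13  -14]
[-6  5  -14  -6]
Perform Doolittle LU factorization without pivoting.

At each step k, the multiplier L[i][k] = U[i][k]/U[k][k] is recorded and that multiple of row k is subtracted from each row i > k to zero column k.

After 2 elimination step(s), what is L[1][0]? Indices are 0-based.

L[1][0] = 3

Step 1: pivot at (0,0) is -2.
  row1 ← row1 − (3)·row0  ⇒  L[1][0]=3, U row1=(0, -1, -4, -4)
  row2 ← row2 − (2)·row0  ⇒  L[2][0]=2, U row2=(0, -2, -7, -10)
  row3 ← row3 − (3)·row0  ⇒  L[3][0]=3, U row3=(0, -1, -5, 0)
Step 2: pivot at (1,1) is -1.
  row2 ← row2 − (2)·row1  ⇒  L[2][1]=2, U row2=(0, 0, 1, -2)
  row3 ← row3 − (1)·row1  ⇒  L[3][1]=1, U row3=(0, 0, -1, 4)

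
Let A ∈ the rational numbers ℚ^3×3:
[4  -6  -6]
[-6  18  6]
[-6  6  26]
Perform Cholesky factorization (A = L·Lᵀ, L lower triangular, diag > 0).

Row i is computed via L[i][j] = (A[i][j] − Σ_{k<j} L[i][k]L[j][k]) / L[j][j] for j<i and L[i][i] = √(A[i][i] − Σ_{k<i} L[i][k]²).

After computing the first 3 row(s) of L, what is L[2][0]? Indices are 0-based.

L[2][0] = -3

Step 1: L[0][0] = √(4) = 2.
  L[1][0] = (-6) / L[0][0] = -3.
Step 2: L[1][1] = √(9) = 3.
  L[2][0] = (-6) / L[0][0] = -3.
  L[2][1] = (-3) / L[1][1] = -1.
Step 3: L[2][2] = √(16) = 4.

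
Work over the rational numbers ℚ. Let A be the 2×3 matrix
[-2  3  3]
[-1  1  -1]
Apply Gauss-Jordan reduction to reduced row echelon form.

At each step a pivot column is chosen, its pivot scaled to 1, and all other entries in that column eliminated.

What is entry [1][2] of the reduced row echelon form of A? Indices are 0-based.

step 1: normalize row 0 (÷-2) = (1, -3/2, -3/2)
  row 1: subtract -1×row0 = (0, -1/2, -5/2)
step 2: normalize row 1 (÷-1/2) = (0, 1, 5)
  row 0: subtract -3/2×row1 = (1, 0, 6)

M[1][2] = 5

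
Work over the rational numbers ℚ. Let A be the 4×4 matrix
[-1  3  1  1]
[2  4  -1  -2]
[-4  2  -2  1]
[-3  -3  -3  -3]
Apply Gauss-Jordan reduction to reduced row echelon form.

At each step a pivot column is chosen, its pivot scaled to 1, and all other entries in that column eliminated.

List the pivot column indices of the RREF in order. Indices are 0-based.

[1] R0 /= -1  ⇒  (1, -3, -1, -1)
     R1 -= 2·R0  ⇒  (0, 10, 1, 0)
     R2 -= -4·R0  ⇒  (0, -10, -6, -3)
     R3 -= -3·R0  ⇒  (0, -12, -6, -6)
[2] R1 /= 10  ⇒  (0, 1, 1/10, 0)
     R0 -= -3·R1  ⇒  (1, 0, -7/10, -1)
     R2 -= -10·R1  ⇒  (0, 0, -5, -3)
     R3 -= -12·R1  ⇒  (0, 0, -24/5, -6)
[3] R2 /= -5  ⇒  (0, 0, 1, 3/5)
     R0 -= -7/10·R2  ⇒  (1, 0, 0, -29/50)
     R1 -= 1/10·R2  ⇒  (0, 1, 0, -3/50)
     R3 -= -24/5·R2  ⇒  (0, 0, 0, -78/25)
[4] R3 /= -78/25  ⇒  (0, 0, 0, 1)
     R0 -= -29/50·R3  ⇒  (1, 0, 0, 0)
     R1 -= -3/50·R3  ⇒  (0, 1, 0, 0)
     R2 -= 3/5·R3  ⇒  (0, 0, 1, 0)

pivot columns: 0, 1, 2, 3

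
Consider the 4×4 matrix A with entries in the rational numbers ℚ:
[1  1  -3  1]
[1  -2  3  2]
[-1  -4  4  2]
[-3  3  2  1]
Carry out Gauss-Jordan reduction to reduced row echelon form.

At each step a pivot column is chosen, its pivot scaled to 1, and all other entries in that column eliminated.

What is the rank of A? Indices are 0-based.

rank = 4

pivot(0,0)=1: scale R0 → (1, 1, -3, 1)
  clear (1,0): R1 −= (1)R0 → (0, -3, 6, 1)
  clear (2,0): R2 −= (-1)R0 → (0, -3, 1, 3)
  clear (3,0): R3 −= (-3)R0 → (0, 6, -7, 4)
pivot(1,1)=-3: scale R1 → (0, 1, -2, -1/3)
  clear (0,1): R0 −= (1)R1 → (1, 0, -1, 4/3)
  clear (2,1): R2 −= (-3)R1 → (0, 0, -5, 2)
  clear (3,1): R3 −= (6)R1 → (0, 0, 5, 6)
pivot(2,2)=-5: scale R2 → (0, 0, 1, -2/5)
  clear (0,2): R0 −= (-1)R2 → (1, 0, 0, 14/15)
  clear (1,2): R1 −= (-2)R2 → (0, 1, 0, -17/15)
  clear (3,2): R3 −= (5)R2 → (0, 0, 0, 8)
pivot(3,3)=8: scale R3 → (0, 0, 0, 1)
  clear (0,3): R0 −= (14/15)R3 → (1, 0, 0, 0)
  clear (1,3): R1 −= (-17/15)R3 → (0, 1, 0, 0)
  clear (2,3): R2 −= (-2/5)R3 → (0, 0, 1, 0)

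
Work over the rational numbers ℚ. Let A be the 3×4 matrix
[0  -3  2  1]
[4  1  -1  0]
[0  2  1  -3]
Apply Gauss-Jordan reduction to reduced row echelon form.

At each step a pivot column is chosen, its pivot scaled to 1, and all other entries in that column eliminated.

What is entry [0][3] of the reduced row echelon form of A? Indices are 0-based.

pivot(0,0): swap R0↔R1
pivot(0,0)=4: scale R0 → (1, 1/4, -1/4, 0)
pivot(1,1)=-3: scale R1 → (0, 1, -2/3, -1/3)
  clear (0,1): R0 −= (1/4)R1 → (1, 0, -1/12, 1/12)
  clear (2,1): R2 −= (2)R1 → (0, 0, 7/3, -7/3)
pivot(2,2)=7/3: scale R2 → (0, 0, 1, -1)
  clear (0,2): R0 −= (-1/12)R2 → (1, 0, 0, 0)
  clear (1,2): R1 −= (-2/3)R2 → (0, 1, 0, -1)

M[0][3] = 0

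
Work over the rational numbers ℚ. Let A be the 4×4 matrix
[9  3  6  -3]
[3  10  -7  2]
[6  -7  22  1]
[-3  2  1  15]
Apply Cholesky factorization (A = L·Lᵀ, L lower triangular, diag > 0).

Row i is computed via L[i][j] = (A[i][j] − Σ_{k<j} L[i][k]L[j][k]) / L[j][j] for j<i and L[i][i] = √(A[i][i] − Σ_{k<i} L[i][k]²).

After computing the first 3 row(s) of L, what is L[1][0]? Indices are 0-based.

Step 1: L[0][0] = √(9) = 3.
  L[1][0] = (3) / L[0][0] = 1.
Step 2: L[1][1] = √(9) = 3.
  L[2][0] = (6) / L[0][0] = 2.
  L[2][1] = (-9) / L[1][1] = -3.
Step 3: L[2][2] = √(9) = 3.

L[1][0] = 1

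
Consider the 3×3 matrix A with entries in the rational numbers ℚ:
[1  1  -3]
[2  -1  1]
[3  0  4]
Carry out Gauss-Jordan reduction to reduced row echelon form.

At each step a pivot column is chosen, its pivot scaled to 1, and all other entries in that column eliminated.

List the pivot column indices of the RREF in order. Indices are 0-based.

pivot columns: 0, 1, 2

[1] R0 /= 1  ⇒  (1, 1, -3)
     R1 -= 2·R0  ⇒  (0, -3, 7)
     R2 -= 3·R0  ⇒  (0, -3, 13)
[2] R1 /= -3  ⇒  (0, 1, -7/3)
     R0 -= 1·R1  ⇒  (1, 0, -2/3)
     R2 -= -3·R1  ⇒  (0, 0, 6)
[3] R2 /= 6  ⇒  (0, 0, 1)
     R0 -= -2/3·R2  ⇒  (1, 0, 0)
     R1 -= -7/3·R2  ⇒  (0, 1, 0)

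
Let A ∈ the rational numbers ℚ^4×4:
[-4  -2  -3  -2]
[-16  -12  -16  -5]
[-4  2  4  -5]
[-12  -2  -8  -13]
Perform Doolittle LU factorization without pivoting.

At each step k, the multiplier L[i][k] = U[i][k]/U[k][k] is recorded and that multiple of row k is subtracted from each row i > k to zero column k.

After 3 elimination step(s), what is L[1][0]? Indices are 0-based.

L[1][0] = 4

Step 1: pivot at (0,0) is -4.
  row1 ← row1 − (4)·row0  ⇒  L[1][0]=4, U row1=(0, -4, -4, 3)
  row2 ← row2 − (1)·row0  ⇒  L[2][0]=1, U row2=(0, 4, 7, -3)
  row3 ← row3 − (3)·row0  ⇒  L[3][0]=3, U row3=(0, 4, 1, -7)
Step 2: pivot at (1,1) is -4.
  row2 ← row2 − (-1)·row1  ⇒  L[2][1]=-1, U row2=(0, 0, 3, 0)
  row3 ← row3 − (-1)·row1  ⇒  L[3][1]=-1, U row3=(0, 0, -3, -4)
Step 3: pivot at (2,2) is 3.
  row3 ← row3 − (-1)·row2  ⇒  L[3][2]=-1, U row3=(0, 0, 0, -4)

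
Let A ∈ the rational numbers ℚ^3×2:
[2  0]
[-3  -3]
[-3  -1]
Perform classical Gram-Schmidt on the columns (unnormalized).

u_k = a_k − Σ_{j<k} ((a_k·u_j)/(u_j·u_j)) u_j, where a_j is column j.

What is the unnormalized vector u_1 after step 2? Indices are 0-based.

Step 1: u_0 = a_0 = (2, -3, -3).
Step 2: u_1 = a_1 − (6/11)·u_0 = (-12/11, -15/11, 7/11).

u_1 = (-12/11, -15/11, 7/11)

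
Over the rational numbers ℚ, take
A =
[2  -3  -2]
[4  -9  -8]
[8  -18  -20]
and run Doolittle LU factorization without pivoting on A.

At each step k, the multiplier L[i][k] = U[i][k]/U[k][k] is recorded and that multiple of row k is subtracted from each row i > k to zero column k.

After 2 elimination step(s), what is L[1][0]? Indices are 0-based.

L[1][0] = 2

[col 0] pivot 2
  R1 -= 2*R0 → (0, -3, -4)  (L[1][0] := 2)
  R2 -= 4*R0 → (0, -6, -12)  (L[2][0] := 4)
[col 1] pivot -3
  R2 -= 2*R1 → (0, 0, -4)  (L[2][1] := 2)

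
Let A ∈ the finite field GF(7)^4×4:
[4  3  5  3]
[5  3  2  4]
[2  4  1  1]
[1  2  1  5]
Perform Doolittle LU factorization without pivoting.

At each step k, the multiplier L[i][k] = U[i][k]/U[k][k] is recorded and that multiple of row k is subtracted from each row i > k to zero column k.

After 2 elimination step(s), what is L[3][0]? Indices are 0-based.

L[3][0] = 2

k=0: U[0][0]=4
  eliminate (1,0): mult=3, new row 1: (0, 1, 1, 2); set L[1][0]=3
  eliminate (2,0): mult=4, new row 2: (0, 6, 2, 3); set L[2][0]=4
  eliminate (3,0): mult=2, new row 3: (0, 3, 5, 6); set L[3][0]=2
k=1: U[1][1]=1
  eliminate (2,1): mult=6, new row 2: (0, 0, 3, 5); set L[2][1]=6
  eliminate (3,1): mult=3, new row 3: (0, 0, 2, 0); set L[3][1]=3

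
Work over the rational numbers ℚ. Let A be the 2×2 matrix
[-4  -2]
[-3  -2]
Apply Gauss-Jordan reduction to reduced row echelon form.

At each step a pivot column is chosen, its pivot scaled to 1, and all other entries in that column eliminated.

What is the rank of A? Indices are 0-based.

step 1: normalize row 0 (÷-4) = (1, 1/2)
  row 1: subtract -3×row0 = (0, -1/2)
step 2: normalize row 1 (÷-1/2) = (0, 1)
  row 0: subtract 1/2×row1 = (1, 0)

rank = 2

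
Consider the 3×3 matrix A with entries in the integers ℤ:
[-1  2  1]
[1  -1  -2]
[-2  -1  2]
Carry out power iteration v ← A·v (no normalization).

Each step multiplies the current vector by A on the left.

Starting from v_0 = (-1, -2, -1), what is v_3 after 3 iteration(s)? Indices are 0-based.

v_3 = (-25, 5, 5)

v_0 = (-1, -2, -1).
v_1 = A·v_0 = (-4, 3, 2).
v_2 = A·v_1 = (12, -11, 9).
v_3 = A·v_2 = (-25, 5, 5).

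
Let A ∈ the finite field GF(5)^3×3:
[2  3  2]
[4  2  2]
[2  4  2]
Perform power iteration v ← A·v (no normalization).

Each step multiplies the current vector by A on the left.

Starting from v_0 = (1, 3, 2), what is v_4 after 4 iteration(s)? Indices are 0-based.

v_0 = (1, 3, 2).
v_1 = A·v_0 = (0, 4, 3).
v_2 = A·v_1 = (3, 4, 2).
v_3 = A·v_2 = (2, 4, 1).
v_4 = A·v_3 = (3, 3, 2).

v_4 = (3, 3, 2)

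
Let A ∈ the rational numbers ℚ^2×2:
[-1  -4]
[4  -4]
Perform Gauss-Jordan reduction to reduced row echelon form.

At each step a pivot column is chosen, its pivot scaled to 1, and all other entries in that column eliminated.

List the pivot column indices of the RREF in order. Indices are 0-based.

pivot columns: 0, 1

[1] R0 /= -1  ⇒  (1, 4)
     R1 -= 4·R0  ⇒  (0, -20)
[2] R1 /= -20  ⇒  (0, 1)
     R0 -= 4·R1  ⇒  (1, 0)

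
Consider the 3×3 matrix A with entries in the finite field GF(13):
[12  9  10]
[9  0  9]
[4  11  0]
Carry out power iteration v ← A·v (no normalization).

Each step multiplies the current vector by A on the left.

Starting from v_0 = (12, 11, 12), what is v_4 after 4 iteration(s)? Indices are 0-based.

v_0 = (12, 11, 12).
v_1 = A·v_0 = (12, 8, 0).
v_2 = A·v_1 = (8, 4, 6).
v_3 = A·v_2 = (10, 9, 11).
v_4 = A·v_3 = (12, 7, 9).

v_4 = (12, 7, 9)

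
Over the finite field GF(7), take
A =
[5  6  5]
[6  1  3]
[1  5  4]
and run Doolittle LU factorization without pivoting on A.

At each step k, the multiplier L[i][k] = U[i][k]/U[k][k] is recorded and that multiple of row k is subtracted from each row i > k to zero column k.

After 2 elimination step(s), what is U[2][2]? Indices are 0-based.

U[2][2] = 5

[col 0] pivot 5
  R1 -= 4*R0 → (0, 5, 4)  (L[1][0] := 4)
  R2 -= 3*R0 → (0, 1, 3)  (L[2][0] := 3)
[col 1] pivot 5
  R2 -= 3*R1 → (0, 0, 5)  (L[2][1] := 3)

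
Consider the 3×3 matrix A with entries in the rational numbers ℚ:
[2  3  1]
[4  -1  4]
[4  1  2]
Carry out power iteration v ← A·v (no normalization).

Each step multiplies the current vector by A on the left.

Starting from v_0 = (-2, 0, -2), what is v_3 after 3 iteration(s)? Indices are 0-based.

v_0 = (-2, 0, -2).
v_1 = A·v_0 = (-6, -16, -12).
v_2 = A·v_1 = (-72, -56, -64).
v_3 = A·v_2 = (-376, -488, -472).

v_3 = (-376, -488, -472)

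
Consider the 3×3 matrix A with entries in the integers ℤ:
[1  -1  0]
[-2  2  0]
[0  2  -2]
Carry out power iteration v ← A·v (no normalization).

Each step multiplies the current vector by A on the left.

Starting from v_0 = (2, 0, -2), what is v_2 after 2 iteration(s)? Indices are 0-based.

v_2 = (6, -12, -16)

v_0 = (2, 0, -2).
v_1 = A·v_0 = (2, -4, 4).
v_2 = A·v_1 = (6, -12, -16).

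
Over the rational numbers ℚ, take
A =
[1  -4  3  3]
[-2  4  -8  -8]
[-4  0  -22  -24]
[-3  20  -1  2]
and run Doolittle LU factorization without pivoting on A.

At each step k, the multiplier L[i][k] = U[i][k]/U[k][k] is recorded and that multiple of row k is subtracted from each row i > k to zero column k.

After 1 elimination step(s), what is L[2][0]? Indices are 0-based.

L[2][0] = -4

[col 0] pivot 1
  R1 -= -2*R0 → (0, -4, -2, -2)  (L[1][0] := -2)
  R2 -= -4*R0 → (0, -16, -10, -12)  (L[2][0] := -4)
  R3 -= -3*R0 → (0, 8, 8, 11)  (L[3][0] := -3)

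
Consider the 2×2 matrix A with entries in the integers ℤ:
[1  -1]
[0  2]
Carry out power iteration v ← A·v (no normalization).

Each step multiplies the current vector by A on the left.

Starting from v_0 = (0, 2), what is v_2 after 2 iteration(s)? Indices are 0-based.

v_0 = (0, 2).
v_1 = A·v_0 = (-2, 4).
v_2 = A·v_1 = (-6, 8).

v_2 = (-6, 8)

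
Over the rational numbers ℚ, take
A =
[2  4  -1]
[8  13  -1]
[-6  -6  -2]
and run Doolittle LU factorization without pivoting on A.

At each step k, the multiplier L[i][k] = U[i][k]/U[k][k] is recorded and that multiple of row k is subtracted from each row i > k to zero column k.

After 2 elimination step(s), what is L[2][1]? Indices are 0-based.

L[2][1] = -2

k=0: U[0][0]=2
  eliminate (1,0): mult=4, new row 1: (0, -3, 3); set L[1][0]=4
  eliminate (2,0): mult=-3, new row 2: (0, 6, -5); set L[2][0]=-3
k=1: U[1][1]=-3
  eliminate (2,1): mult=-2, new row 2: (0, 0, 1); set L[2][1]=-2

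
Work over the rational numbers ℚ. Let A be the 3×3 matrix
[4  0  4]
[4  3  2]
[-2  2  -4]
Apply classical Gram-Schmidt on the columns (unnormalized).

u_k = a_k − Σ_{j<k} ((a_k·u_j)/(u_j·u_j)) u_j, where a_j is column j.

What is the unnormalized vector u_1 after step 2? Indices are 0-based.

u_1 = (-8/9, 19/9, 22/9)

Step 1: u_0 = a_0 = (4, 4, -2).
Step 2: u_1 = a_1 − (2/9)·u_0 = (-8/9, 19/9, 22/9).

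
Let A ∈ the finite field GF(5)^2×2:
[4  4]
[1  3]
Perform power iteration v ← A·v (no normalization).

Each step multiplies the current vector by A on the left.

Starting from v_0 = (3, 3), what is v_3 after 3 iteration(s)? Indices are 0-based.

v_0 = (3, 3).
v_1 = A·v_0 = (4, 2).
v_2 = A·v_1 = (4, 0).
v_3 = A·v_2 = (1, 4).

v_3 = (1, 4)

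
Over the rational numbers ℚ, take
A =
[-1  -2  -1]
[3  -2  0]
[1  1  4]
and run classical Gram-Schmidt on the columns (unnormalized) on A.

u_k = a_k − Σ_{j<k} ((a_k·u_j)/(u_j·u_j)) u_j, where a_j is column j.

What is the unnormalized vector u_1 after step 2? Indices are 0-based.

u_1 = (-25/11, -13/11, 14/11)

Step 1: u_0 = a_0 = (-1, 3, 1).
Step 2: u_1 = a_1 − (-3/11)·u_0 = (-25/11, -13/11, 14/11).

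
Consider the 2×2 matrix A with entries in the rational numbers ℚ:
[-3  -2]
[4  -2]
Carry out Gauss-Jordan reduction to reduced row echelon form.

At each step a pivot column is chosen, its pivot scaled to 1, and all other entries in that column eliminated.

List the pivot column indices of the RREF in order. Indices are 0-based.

pivot columns: 0, 1

step 1: normalize row 0 (÷-3) = (1, 2/3)
  row 1: subtract 4×row0 = (0, -14/3)
step 2: normalize row 1 (÷-14/3) = (0, 1)
  row 0: subtract 2/3×row1 = (1, 0)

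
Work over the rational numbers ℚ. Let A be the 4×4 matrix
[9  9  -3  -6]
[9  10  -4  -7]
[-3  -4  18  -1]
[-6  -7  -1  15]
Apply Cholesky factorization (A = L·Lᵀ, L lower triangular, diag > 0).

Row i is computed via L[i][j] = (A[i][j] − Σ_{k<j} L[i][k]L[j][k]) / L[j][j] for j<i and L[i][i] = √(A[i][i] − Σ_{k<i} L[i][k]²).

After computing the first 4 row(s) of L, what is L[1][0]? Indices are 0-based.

Step 1: L[0][0] = √(9) = 3.
  L[1][0] = (9) / L[0][0] = 3.
Step 2: L[1][1] = √(1) = 1.
  L[2][0] = (-3) / L[0][0] = -1.
  L[2][1] = (-1) / L[1][1] = -1.
Step 3: L[2][2] = √(16) = 4.
  L[3][0] = (-6) / L[0][0] = -2.
  L[3][1] = (-1) / L[1][1] = -1.
  L[3][2] = (-4) / L[2][2] = -1.
Step 4: L[3][3] = √(9) = 3.

L[1][0] = 3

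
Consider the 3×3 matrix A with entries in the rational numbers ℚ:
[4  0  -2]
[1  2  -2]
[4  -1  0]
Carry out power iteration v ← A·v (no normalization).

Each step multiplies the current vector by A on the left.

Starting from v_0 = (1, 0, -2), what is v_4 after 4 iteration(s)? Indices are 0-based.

v_0 = (1, 0, -2).
v_1 = A·v_0 = (8, 5, 4).
v_2 = A·v_1 = (24, 10, 27).
v_3 = A·v_2 = (42, -10, 86).
v_4 = A·v_3 = (-4, -150, 178).

v_4 = (-4, -150, 178)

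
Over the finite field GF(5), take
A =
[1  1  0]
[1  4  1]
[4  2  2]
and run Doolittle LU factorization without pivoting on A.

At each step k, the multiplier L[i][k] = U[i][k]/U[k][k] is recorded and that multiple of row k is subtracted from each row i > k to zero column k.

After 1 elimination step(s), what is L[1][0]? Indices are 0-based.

[col 0] pivot 1
  R1 -= 1*R0 → (0, 3, 1)  (L[1][0] := 1)
  R2 -= 4*R0 → (0, 3, 2)  (L[2][0] := 4)

L[1][0] = 1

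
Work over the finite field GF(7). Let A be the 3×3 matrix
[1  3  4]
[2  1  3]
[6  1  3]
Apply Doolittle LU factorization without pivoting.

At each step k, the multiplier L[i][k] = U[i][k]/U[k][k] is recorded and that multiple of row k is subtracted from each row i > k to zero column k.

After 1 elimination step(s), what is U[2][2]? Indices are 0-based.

k=0: U[0][0]=1
  eliminate (1,0): mult=2, new row 1: (0, 2, 2); set L[1][0]=2
  eliminate (2,0): mult=6, new row 2: (0, 4, 0); set L[2][0]=6

U[2][2] = 0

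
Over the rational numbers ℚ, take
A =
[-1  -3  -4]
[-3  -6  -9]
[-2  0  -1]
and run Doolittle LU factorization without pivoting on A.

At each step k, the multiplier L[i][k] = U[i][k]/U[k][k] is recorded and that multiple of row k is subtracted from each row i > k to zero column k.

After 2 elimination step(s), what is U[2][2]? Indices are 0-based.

[col 0] pivot -1
  R1 -= 3*R0 → (0, 3, 3)  (L[1][0] := 3)
  R2 -= 2*R0 → (0, 6, 7)  (L[2][0] := 2)
[col 1] pivot 3
  R2 -= 2*R1 → (0, 0, 1)  (L[2][1] := 2)

U[2][2] = 1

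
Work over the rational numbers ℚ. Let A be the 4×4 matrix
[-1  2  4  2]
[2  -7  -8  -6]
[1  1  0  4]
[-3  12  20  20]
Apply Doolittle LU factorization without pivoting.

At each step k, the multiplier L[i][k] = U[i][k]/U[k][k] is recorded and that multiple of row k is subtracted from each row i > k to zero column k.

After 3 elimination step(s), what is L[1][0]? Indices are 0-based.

[col 0] pivot -1
  R1 -= -2*R0 → (0, -3, 0, -2)  (L[1][0] := -2)
  R2 -= -1*R0 → (0, 3, 4, 6)  (L[2][0] := -1)
  R3 -= 3*R0 → (0, 6, 8, 14)  (L[3][0] := 3)
[col 1] pivot -3
  R2 -= -1*R1 → (0, 0, 4, 4)  (L[2][1] := -1)
  R3 -= -2*R1 → (0, 0, 8, 10)  (L[3][1] := -2)
[col 2] pivot 4
  R3 -= 2*R2 → (0, 0, 0, 2)  (L[3][2] := 2)

L[1][0] = -2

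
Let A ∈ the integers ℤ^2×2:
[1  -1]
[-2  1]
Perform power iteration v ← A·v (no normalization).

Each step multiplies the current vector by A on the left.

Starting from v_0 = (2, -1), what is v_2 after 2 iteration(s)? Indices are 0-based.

v_0 = (2, -1).
v_1 = A·v_0 = (3, -5).
v_2 = A·v_1 = (8, -11).

v_2 = (8, -11)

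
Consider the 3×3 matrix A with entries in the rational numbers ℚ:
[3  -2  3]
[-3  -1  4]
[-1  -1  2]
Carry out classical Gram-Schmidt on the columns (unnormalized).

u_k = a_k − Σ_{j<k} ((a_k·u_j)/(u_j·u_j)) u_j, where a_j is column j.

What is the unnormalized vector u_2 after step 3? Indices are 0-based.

Step 1: u_0 = a_0 = (3, -3, -1).
Step 2: u_1 = a_1 − (-2/19)·u_0 = (-32/19, -25/19, -21/19).
Step 3: u_2 = a_2 − (-5/19)·u_0 − (-119/55)·u_1 = (8/55, 4/11, -36/55).

u_2 = (8/55, 4/11, -36/55)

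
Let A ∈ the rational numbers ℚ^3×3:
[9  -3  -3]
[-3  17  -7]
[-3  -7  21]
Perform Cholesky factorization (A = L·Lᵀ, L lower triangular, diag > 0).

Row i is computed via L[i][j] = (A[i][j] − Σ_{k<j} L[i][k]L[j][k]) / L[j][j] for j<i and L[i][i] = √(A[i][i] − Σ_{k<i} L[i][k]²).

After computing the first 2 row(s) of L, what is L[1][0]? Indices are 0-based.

L[1][0] = -1

Step 1: L[0][0] = √(9) = 3.
  L[1][0] = (-3) / L[0][0] = -1.
Step 2: L[1][1] = √(16) = 4.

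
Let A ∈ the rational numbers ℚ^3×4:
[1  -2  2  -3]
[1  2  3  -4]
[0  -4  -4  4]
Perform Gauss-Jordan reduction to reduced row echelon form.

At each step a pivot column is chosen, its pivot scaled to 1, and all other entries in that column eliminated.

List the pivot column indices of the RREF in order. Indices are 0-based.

pivot(0,0)=1: scale R0 → (1, -2, 2, -3)
  clear (1,0): R1 −= (1)R0 → (0, 4, 1, -1)
pivot(1,1)=4: scale R1 → (0, 1, 1/4, -1/4)
  clear (0,1): R0 −= (-2)R1 → (1, 0, 5/2, -7/2)
  clear (2,1): R2 −= (-4)R1 → (0, 0, -3, 3)
pivot(2,2)=-3: scale R2 → (0, 0, 1, -1)
  clear (0,2): R0 −= (5/2)R2 → (1, 0, 0, -1)
  clear (1,2): R1 −= (1/4)R2 → (0, 1, 0, 0)

pivot columns: 0, 1, 2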